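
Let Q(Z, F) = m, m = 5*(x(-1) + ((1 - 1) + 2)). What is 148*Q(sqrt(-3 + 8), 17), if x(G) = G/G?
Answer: 2220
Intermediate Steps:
x(G) = 1
m = 15 (m = 5*(1 + ((1 - 1) + 2)) = 5*(1 + (0 + 2)) = 5*(1 + 2) = 5*3 = 15)
Q(Z, F) = 15
148*Q(sqrt(-3 + 8), 17) = 148*15 = 2220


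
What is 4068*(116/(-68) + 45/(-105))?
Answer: -1033272/119 ≈ -8683.0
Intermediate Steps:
4068*(116/(-68) + 45/(-105)) = 4068*(116*(-1/68) + 45*(-1/105)) = 4068*(-29/17 - 3/7) = 4068*(-254/119) = -1033272/119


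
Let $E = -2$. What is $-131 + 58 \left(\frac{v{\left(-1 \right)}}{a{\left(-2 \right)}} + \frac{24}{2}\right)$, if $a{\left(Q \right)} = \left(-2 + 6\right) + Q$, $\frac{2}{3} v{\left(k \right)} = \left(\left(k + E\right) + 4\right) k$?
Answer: $\frac{1043}{2} \approx 521.5$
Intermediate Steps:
$v{\left(k \right)} = \frac{3 k \left(2 + k\right)}{2}$ ($v{\left(k \right)} = \frac{3 \left(\left(k - 2\right) + 4\right) k}{2} = \frac{3 \left(\left(-2 + k\right) + 4\right) k}{2} = \frac{3 \left(2 + k\right) k}{2} = \frac{3 k \left(2 + k\right)}{2}$)
$a{\left(Q \right)} = 4 + Q$
$-131 + 58 \left(\frac{v{\left(-1 \right)}}{a{\left(-2 \right)}} + \frac{24}{2}\right) = -131 + 58 \left(\frac{\frac{3}{2} \left(-1\right) \left(2 - 1\right)}{4 - 2} + \frac{24}{2}\right) = -131 + 58 \left(\frac{\frac{3}{2} \left(-1\right) 1}{2} + 24 \cdot \frac{1}{2}\right) = -131 + 58 \left(\left(- \frac{3}{2}\right) \frac{1}{2} + 12\right) = -131 + 58 \left(- \frac{3}{4} + 12\right) = -131 + 58 \cdot \frac{45}{4} = -131 + \frac{1305}{2} = \frac{1043}{2}$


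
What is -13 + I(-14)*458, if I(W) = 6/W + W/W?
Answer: 1741/7 ≈ 248.71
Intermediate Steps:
I(W) = 1 + 6/W (I(W) = 6/W + 1 = 1 + 6/W)
-13 + I(-14)*458 = -13 + ((6 - 14)/(-14))*458 = -13 - 1/14*(-8)*458 = -13 + (4/7)*458 = -13 + 1832/7 = 1741/7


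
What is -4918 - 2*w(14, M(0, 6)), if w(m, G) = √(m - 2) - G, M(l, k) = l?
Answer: -4918 - 4*√3 ≈ -4924.9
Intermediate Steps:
w(m, G) = √(-2 + m) - G
-4918 - 2*w(14, M(0, 6)) = -4918 - 2*(√(-2 + 14) - 1*0) = -4918 - 2*(√12 + 0) = -4918 - 2*(2*√3 + 0) = -4918 - 4*√3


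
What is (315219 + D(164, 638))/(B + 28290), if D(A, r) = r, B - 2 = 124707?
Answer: 315857/152999 ≈ 2.0644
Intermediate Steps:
B = 124709 (B = 2 + 124707 = 124709)
(315219 + D(164, 638))/(B + 28290) = (315219 + 638)/(124709 + 28290) = 315857/152999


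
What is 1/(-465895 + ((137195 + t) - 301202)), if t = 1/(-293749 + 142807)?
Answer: -150942/95078667685 ≈ -1.5875e-6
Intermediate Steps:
t = -1/150942 (t = 1/(-150942) = -1/150942 ≈ -6.6251e-6)
1/(-465895 + ((137195 + t) - 301202)) = 1/(-465895 + ((137195 - 1/150942) - 301202)) = 1/(-465895 + (20708487689/150942 - 301202)) = 1/(-465895 - 24755544595/150942) = 1/(-95078667685/150942) = -150942/95078667685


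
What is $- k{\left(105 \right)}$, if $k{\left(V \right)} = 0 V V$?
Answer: $0$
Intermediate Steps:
$k{\left(V \right)} = 0$ ($k{\left(V \right)} = 0 V = 0$)
$- k{\left(105 \right)} = \left(-1\right) 0 = 0$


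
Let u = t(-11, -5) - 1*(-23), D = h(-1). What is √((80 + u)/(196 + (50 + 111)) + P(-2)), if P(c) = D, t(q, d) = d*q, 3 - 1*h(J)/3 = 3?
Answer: √56406/357 ≈ 0.66526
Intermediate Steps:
h(J) = 0 (h(J) = 9 - 3*3 = 9 - 9 = 0)
D = 0
u = 78 (u = -5*(-11) - 1*(-23) = 55 + 23 = 78)
P(c) = 0
√((80 + u)/(196 + (50 + 111)) + P(-2)) = √((80 + 78)/(196 + (50 + 111)) + 0) = √(158/(196 + 161) + 0) = √(158/357 + 0) = √(158/357) = √56406/357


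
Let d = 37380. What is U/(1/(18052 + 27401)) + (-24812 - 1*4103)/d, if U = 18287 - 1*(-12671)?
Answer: 10519733583841/7476 ≈ 1.4071e+9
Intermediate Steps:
U = 30958 (U = 18287 + 12671 = 30958)
U/(1/(18052 + 27401)) + (-24812 - 1*4103)/d = 30958/(1/(18052 + 27401)) + (-24812 - 1*4103)/37380 = 30958/(1/45453) + (-24812 - 4103)*(1/37380) = 30958/(1/45453) - 28915*1/37380 = 30958*45453 - 5783/7476 = 1407133974 - 5783/7476 = 10519733583841/7476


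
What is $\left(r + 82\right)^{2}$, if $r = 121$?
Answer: $41209$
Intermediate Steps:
$\left(r + 82\right)^{2} = \left(121 + 82\right)^{2} = 203^{2} = 41209$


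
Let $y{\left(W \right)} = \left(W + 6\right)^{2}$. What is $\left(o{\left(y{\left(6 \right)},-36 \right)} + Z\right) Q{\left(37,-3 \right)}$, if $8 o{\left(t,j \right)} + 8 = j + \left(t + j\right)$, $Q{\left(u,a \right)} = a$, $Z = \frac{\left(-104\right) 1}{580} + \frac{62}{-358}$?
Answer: $- \frac{595473}{25955} \approx -22.943$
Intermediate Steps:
$y{\left(W \right)} = \left(6 + W\right)^{2}$
$Z = - \frac{9149}{25955}$ ($Z = \left(-104\right) \frac{1}{580} + 62 \left(- \frac{1}{358}\right) = - \frac{26}{145} - \frac{31}{179} = - \frac{9149}{25955} \approx -0.35249$)
$o{\left(t,j \right)} = -1 + \frac{j}{4} + \frac{t}{8}$ ($o{\left(t,j \right)} = -1 + \frac{j + \left(t + j\right)}{8} = -1 + \frac{j + \left(j + t\right)}{8} = -1 + \frac{t + 2 j}{8} = -1 + \left(\frac{j}{4} + \frac{t}{8}\right) = -1 + \frac{j}{4} + \frac{t}{8}$)
$\left(o{\left(y{\left(6 \right)},-36 \right)} + Z\right) Q{\left(37,-3 \right)} = \left(\left(-1 + \frac{1}{4} \left(-36\right) + \frac{\left(6 + 6\right)^{2}}{8}\right) - \frac{9149}{25955}\right) \left(-3\right) = \left(\left(-1 - 9 + \frac{12^{2}}{8}\right) - \frac{9149}{25955}\right) \left(-3\right) = \left(\left(-1 - 9 + \frac{1}{8} \cdot 144\right) - \frac{9149}{25955}\right) \left(-3\right) = \left(\left(-1 - 9 + 18\right) - \frac{9149}{25955}\right) \left(-3\right) = \left(8 - \frac{9149}{25955}\right) \left(-3\right) = \frac{198491}{25955} \left(-3\right) = - \frac{595473}{25955}$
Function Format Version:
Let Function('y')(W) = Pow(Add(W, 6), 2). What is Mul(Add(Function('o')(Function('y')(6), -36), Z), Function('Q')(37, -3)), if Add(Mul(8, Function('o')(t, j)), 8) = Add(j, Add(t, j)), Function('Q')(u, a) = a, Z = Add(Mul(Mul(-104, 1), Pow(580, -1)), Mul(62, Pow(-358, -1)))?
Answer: Rational(-595473, 25955) ≈ -22.943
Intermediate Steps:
Function('y')(W) = Pow(Add(6, W), 2)
Z = Rational(-9149, 25955) (Z = Add(Mul(-104, Rational(1, 580)), Mul(62, Rational(-1, 358))) = Add(Rational(-26, 145), Rational(-31, 179)) = Rational(-9149, 25955) ≈ -0.35249)
Function('o')(t, j) = Add(-1, Mul(Rational(1, 4), j), Mul(Rational(1, 8), t)) (Function('o')(t, j) = Add(-1, Mul(Rational(1, 8), Add(j, Add(t, j)))) = Add(-1, Mul(Rational(1, 8), Add(j, Add(j, t)))) = Add(-1, Mul(Rational(1, 8), Add(t, Mul(2, j)))) = Add(-1, Add(Mul(Rational(1, 4), j), Mul(Rational(1, 8), t))) = Add(-1, Mul(Rational(1, 4), j), Mul(Rational(1, 8), t)))
Mul(Add(Function('o')(Function('y')(6), -36), Z), Function('Q')(37, -3)) = Mul(Add(Add(-1, Mul(Rational(1, 4), -36), Mul(Rational(1, 8), Pow(Add(6, 6), 2))), Rational(-9149, 25955)), -3) = Mul(Add(Add(-1, -9, Mul(Rational(1, 8), Pow(12, 2))), Rational(-9149, 25955)), -3) = Mul(Add(Add(-1, -9, Mul(Rational(1, 8), 144)), Rational(-9149, 25955)), -3) = Mul(Add(Add(-1, -9, 18), Rational(-9149, 25955)), -3) = Mul(Add(8, Rational(-9149, 25955)), -3) = Mul(Rational(198491, 25955), -3) = Rational(-595473, 25955)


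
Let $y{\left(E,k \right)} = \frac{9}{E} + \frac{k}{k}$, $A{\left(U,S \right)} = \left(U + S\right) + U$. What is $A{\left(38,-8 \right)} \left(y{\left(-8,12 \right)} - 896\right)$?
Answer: $- \frac{121873}{2} \approx -60937.0$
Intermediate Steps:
$A{\left(U,S \right)} = S + 2 U$ ($A{\left(U,S \right)} = \left(S + U\right) + U = S + 2 U$)
$y{\left(E,k \right)} = 1 + \frac{9}{E}$ ($y{\left(E,k \right)} = \frac{9}{E} + 1 = 1 + \frac{9}{E}$)
$A{\left(38,-8 \right)} \left(y{\left(-8,12 \right)} - 896\right) = \left(-8 + 2 \cdot 38\right) \left(\frac{9 - 8}{-8} - 896\right) = \left(-8 + 76\right) \left(\left(- \frac{1}{8}\right) 1 - 896\right) = 68 \left(- \frac{1}{8} - 896\right) = 68 \left(- \frac{7169}{8}\right) = - \frac{121873}{2}$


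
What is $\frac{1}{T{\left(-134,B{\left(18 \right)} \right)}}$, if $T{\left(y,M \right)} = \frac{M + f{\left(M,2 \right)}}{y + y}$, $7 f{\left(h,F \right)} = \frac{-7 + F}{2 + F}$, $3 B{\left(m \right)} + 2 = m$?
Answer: $- \frac{22512}{433} \approx -51.991$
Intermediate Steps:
$B{\left(m \right)} = - \frac{2}{3} + \frac{m}{3}$
$f{\left(h,F \right)} = \frac{-7 + F}{7 \left(2 + F\right)}$ ($f{\left(h,F \right)} = \frac{\left(-7 + F\right) \frac{1}{2 + F}}{7} = \frac{\frac{1}{2 + F} \left(-7 + F\right)}{7} = \frac{-7 + F}{7 \left(2 + F\right)}$)
$T{\left(y,M \right)} = \frac{- \frac{5}{28} + M}{2 y}$ ($T{\left(y,M \right)} = \frac{M + \frac{-7 + 2}{7 \left(2 + 2\right)}}{y + y} = \frac{M + \frac{1}{7} \cdot \frac{1}{4} \left(-5\right)}{2 y} = \left(M + \frac{1}{7} \cdot \frac{1}{4} \left(-5\right)\right) \frac{1}{2 y} = \left(M - \frac{5}{28}\right) \frac{1}{2 y} = \left(- \frac{5}{28} + M\right) \frac{1}{2 y} = \frac{- \frac{5}{28} + M}{2 y}$)
$\frac{1}{T{\left(-134,B{\left(18 \right)} \right)}} = \frac{1}{\frac{1}{56} \frac{1}{-134} \left(-5 + 28 \left(- \frac{2}{3} + \frac{1}{3} \cdot 18\right)\right)} = \frac{1}{\frac{1}{56} \left(- \frac{1}{134}\right) \left(-5 + 28 \left(- \frac{2}{3} + 6\right)\right)} = \frac{1}{\frac{1}{56} \left(- \frac{1}{134}\right) \left(-5 + 28 \cdot \frac{16}{3}\right)} = \frac{1}{\frac{1}{56} \left(- \frac{1}{134}\right) \left(-5 + \frac{448}{3}\right)} = \frac{1}{\frac{1}{56} \left(- \frac{1}{134}\right) \frac{433}{3}} = \frac{1}{- \frac{433}{22512}} = - \frac{22512}{433}$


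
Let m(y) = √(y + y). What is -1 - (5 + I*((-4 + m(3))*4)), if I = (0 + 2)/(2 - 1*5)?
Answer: -50/3 + 8*√6/3 ≈ -10.135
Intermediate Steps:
I = -⅔ (I = 2/(2 - 5) = 2/(-3) = 2*(-⅓) = -⅔ ≈ -0.66667)
m(y) = √2*√y (m(y) = √(2*y) = √2*√y)
-1 - (5 + I*((-4 + m(3))*4)) = -1 - (5 - 2*(-4 + √2*√3)*4/3) = -1 - (5 - 2*(-4 + √6)*4/3) = -1 - (5 - 2*(-16 + 4*√6)/3) = -1 - (5 + (32/3 - 8*√6/3)) = -1 - (47/3 - 8*√6/3) = -1 + (-47/3 + 8*√6/3) = -50/3 + 8*√6/3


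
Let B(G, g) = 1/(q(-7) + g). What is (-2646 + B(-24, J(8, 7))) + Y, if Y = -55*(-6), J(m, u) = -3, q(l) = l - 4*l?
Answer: -41687/18 ≈ -2315.9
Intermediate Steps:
q(l) = -3*l
Y = 330
B(G, g) = 1/(21 + g) (B(G, g) = 1/(-3*(-7) + g) = 1/(21 + g))
(-2646 + B(-24, J(8, 7))) + Y = (-2646 + 1/(21 - 3)) + 330 = (-2646 + 1/18) + 330 = -47627/18 + 330 = -41687/18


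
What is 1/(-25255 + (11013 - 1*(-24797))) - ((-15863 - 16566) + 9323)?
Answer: 243883831/10555 ≈ 23106.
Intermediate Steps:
1/(-25255 + (11013 - 1*(-24797))) - ((-15863 - 16566) + 9323) = 1/(-25255 + (11013 + 24797)) - (-32429 + 9323) = 1/(-25255 + 35810) - 1*(-23106) = 1/10555 + 23106 = 243883831/10555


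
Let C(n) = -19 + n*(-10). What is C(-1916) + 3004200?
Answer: 3023341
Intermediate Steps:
C(n) = -19 - 10*n
C(-1916) + 3004200 = (-19 - 10*(-1916)) + 3004200 = (-19 + 19160) + 3004200 = 19141 + 3004200 = 3023341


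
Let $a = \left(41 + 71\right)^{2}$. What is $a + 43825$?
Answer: $56369$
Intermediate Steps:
$a = 12544$ ($a = 112^{2} = 12544$)
$a + 43825 = 12544 + 43825 = 56369$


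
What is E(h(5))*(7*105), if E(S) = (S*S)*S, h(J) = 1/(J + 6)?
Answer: 735/1331 ≈ 0.55222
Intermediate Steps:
h(J) = 1/(6 + J)
E(S) = S**3 (E(S) = S**2*S = S**3)
E(h(5))*(7*105) = (1/(6 + 5))**3*(7*105) = (1/11)**3*735 = (1/1331)*735 = 735/1331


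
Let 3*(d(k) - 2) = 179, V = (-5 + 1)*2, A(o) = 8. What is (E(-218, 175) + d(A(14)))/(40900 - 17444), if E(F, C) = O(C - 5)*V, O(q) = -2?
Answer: 233/70368 ≈ 0.0033112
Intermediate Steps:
V = -8 (V = -4*2 = -8)
d(k) = 185/3 (d(k) = 2 + (⅓)*179 = 2 + 179/3 = 185/3)
E(F, C) = 16 (E(F, C) = -2*(-8) = 16)
(E(-218, 175) + d(A(14)))/(40900 - 17444) = (16 + 185/3)/(40900 - 17444) = (233/3)/23456 = (233/3)*(1/23456) = 233/70368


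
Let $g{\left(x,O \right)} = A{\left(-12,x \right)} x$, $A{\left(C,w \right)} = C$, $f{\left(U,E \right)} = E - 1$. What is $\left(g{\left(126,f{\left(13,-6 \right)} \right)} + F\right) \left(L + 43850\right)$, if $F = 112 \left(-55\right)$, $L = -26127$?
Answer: $-135970856$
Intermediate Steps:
$f{\left(U,E \right)} = -1 + E$ ($f{\left(U,E \right)} = E - 1 = -1 + E$)
$g{\left(x,O \right)} = - 12 x$
$F = -6160$
$\left(g{\left(126,f{\left(13,-6 \right)} \right)} + F\right) \left(L + 43850\right) = \left(\left(-12\right) 126 - 6160\right) \left(-26127 + 43850\right) = \left(-1512 - 6160\right) 17723 = \left(-7672\right) 17723 = -135970856$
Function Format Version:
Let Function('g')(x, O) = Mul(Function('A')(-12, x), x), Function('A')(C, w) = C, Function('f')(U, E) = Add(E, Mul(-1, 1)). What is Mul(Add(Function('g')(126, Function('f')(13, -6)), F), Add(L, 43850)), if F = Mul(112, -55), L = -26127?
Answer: -135970856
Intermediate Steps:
Function('f')(U, E) = Add(-1, E) (Function('f')(U, E) = Add(E, -1) = Add(-1, E))
Function('g')(x, O) = Mul(-12, x)
F = -6160
Mul(Add(Function('g')(126, Function('f')(13, -6)), F), Add(L, 43850)) = Mul(Add(Mul(-12, 126), -6160), Add(-26127, 43850)) = Mul(Add(-1512, -6160), 17723) = Mul(-7672, 17723) = -135970856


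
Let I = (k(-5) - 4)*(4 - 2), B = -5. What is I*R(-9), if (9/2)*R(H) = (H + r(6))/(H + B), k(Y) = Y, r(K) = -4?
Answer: -26/7 ≈ -3.7143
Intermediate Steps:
R(H) = 2*(-4 + H)/(9*(-5 + H)) (R(H) = 2*((H - 4)/(H - 5))/9 = 2*((-4 + H)/(-5 + H))/9 = 2*(-4 + H)/(9*(-5 + H)))
I = -18 (I = (-5 - 4)*(4 - 2) = -9*2 = -18)
I*R(-9) = -4*(-4 - 9)/(-5 - 9) = -4*(-13)/(-14) = -4*(-1)*(-13)/14 = -18*13/63 = -26/7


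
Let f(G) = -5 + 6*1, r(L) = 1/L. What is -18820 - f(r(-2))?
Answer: -18821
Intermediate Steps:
f(G) = 1 (f(G) = -5 + 6 = 1)
-18820 - f(r(-2)) = -18820 - 1*1 = -18820 - 1 = -18821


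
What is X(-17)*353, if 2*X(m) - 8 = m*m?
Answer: 104841/2 ≈ 52421.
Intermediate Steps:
X(m) = 4 + m**2/2 (X(m) = 4 + (m*m)/2 = 4 + m**2/2)
X(-17)*353 = (4 + (1/2)*(-17)**2)*353 = (4 + (1/2)*289)*353 = (4 + 289/2)*353 = (297/2)*353 = 104841/2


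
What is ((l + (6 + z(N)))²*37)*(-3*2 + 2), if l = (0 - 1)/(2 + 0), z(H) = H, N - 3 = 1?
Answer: -13357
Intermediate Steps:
N = 4 (N = 3 + 1 = 4)
l = -½ (l = -1/2 = -1*½ = -½ ≈ -0.50000)
((l + (6 + z(N)))²*37)*(-3*2 + 2) = ((-½ + (6 + 4))²*37)*(-3*2 + 2) = ((-½ + 10)²*37)*(-6 + 2) = ((19/2)²*37)*(-4) = ((361/4)*37)*(-4) = (13357/4)*(-4) = -13357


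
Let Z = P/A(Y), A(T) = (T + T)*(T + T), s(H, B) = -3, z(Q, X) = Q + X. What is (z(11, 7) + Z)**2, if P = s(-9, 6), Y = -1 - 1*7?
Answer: 21206025/65536 ≈ 323.58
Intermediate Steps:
Y = -8 (Y = -1 - 7 = -8)
A(T) = 4*T**2 (A(T) = (2*T)*(2*T) = 4*T**2)
P = -3
Z = -3/256 (Z = -3/(4*(-8)**2) = -3/(4*64) = -3/256 ≈ -0.011719)
(z(11, 7) + Z)**2 = ((11 + 7) - 3/256)**2 = (18 - 3/256)**2 = (4605/256)**2 = 21206025/65536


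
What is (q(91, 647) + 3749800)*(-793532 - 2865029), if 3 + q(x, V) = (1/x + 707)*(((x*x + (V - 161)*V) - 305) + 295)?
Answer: -77210053736450281/91 ≈ -8.4846e+14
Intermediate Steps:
q(x, V) = -3 + (707 + 1/x)*(-10 + x² + V*(-161 + V)) (q(x, V) = -3 + (1/x + 707)*(((x*x + (V - 161)*V) - 305) + 295) = -3 + (707 + 1/x)*(((x² + (-161 + V)*V) - 305) + 295) = -3 + (707 + 1/x)*(((x² + V*(-161 + V)) - 305) + 295) = -3 + (707 + 1/x)*((-305 + x² + V*(-161 + V)) + 295) = -3 + (707 + 1/x)*(-10 + x² + V*(-161 + V)))
(q(91, 647) + 3749800)*(-793532 - 2865029) = ((-10 + 647² - 161*647 + 91*(-7073 + 91 - 113827*647 + 707*647² + 707*91²))/91 + 3749800)*(-793532 - 2865029) = ((-10 + 418609 - 104167 + 91*(-7073 + 91 - 73646069 + 707*418609 + 707*8281))/91 + 3749800)*(-3658561) = ((-10 + 418609 - 104167 + 91*(-7073 + 91 - 73646069 + 295956563 + 5854667))/91 + 3749800)*(-3658561) = ((-10 + 418609 - 104167 + 91*228158179)/91 + 3749800)*(-3658561) = ((-10 + 418609 - 104167 + 20762394289)/91 + 3749800)*(-3658561) = ((1/91)*20762708721 + 3749800)*(-3658561) = (20762708721/91 + 3749800)*(-3658561) = (21103940521/91)*(-3658561) = -77210053736450281/91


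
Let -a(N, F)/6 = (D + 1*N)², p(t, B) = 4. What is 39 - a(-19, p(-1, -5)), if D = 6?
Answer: 1053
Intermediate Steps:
a(N, F) = -6*(6 + N)² (a(N, F) = -6*(6 + 1*N)² = -6*(6 + N)²)
39 - a(-19, p(-1, -5)) = 39 - (-6)*(6 - 19)² = 39 - (-6)*(-13)² = 39 - (-6)*169 = 39 - 1*(-1014) = 39 + 1014 = 1053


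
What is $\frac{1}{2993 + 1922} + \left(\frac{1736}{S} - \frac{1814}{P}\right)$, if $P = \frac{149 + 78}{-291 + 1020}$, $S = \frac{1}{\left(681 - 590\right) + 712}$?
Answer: $\frac{1548802070377}{1115705} \approx 1.3882 \cdot 10^{6}$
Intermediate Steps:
$S = \frac{1}{803}$ ($S = \frac{1}{91 + 712} = \frac{1}{803} \approx 0.0012453$)
$P = \frac{227}{729} \approx 0.31139$
$\frac{1}{2993 + 1922} + \left(\frac{1736}{S} - \frac{1814}{P}\right) = \frac{1}{2993 + 1922} + \left(1736 \frac{1}{\frac{1}{803}} - \frac{1814}{\frac{227}{729}}\right) = \frac{1}{4915} + \left(1736 \cdot 803 - \frac{1322406}{227}\right) = \frac{1}{4915} + \left(1394008 - \frac{1322406}{227}\right) = \frac{1}{4915} + \frac{315117410}{227} = \frac{1548802070377}{1115705}$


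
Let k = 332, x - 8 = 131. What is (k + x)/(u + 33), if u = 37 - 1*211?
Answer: -157/47 ≈ -3.3404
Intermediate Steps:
x = 139 (x = 8 + 131 = 139)
u = -174 (u = 37 - 211 = -174)
(k + x)/(u + 33) = (332 + 139)/(-174 + 33) = 471/(-141) = 471*(-1/141) = -157/47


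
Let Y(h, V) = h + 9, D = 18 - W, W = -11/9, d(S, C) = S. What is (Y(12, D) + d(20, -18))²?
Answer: 1681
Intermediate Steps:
W = -11/9 (W = -11*⅑ = -11/9 ≈ -1.2222)
D = 173/9 (D = 18 - 1*(-11/9) = 18 + 11/9 = 173/9 ≈ 19.222)
Y(h, V) = 9 + h
(Y(12, D) + d(20, -18))² = ((9 + 12) + 20)² = (21 + 20)² = 41² = 1681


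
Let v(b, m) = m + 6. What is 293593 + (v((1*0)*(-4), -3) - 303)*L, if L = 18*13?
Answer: 223393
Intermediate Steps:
L = 234
v(b, m) = 6 + m
293593 + (v((1*0)*(-4), -3) - 303)*L = 293593 + ((6 - 3) - 303)*234 = 293593 + (3 - 303)*234 = 293593 - 300*234 = 293593 - 70200 = 223393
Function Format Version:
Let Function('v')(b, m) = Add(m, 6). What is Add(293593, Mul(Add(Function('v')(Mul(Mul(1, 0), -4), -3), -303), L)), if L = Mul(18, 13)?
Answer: 223393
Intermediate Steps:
L = 234
Function('v')(b, m) = Add(6, m)
Add(293593, Mul(Add(Function('v')(Mul(Mul(1, 0), -4), -3), -303), L)) = Add(293593, Mul(Add(Add(6, -3), -303), 234)) = Add(293593, Mul(Add(3, -303), 234)) = Add(293593, Mul(-300, 234)) = Add(293593, -70200) = 223393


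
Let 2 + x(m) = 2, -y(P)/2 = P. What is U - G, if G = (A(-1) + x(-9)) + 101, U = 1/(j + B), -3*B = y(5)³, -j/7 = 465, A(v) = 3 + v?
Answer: -902798/8765 ≈ -103.00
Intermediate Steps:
y(P) = -2*P
x(m) = 0 (x(m) = -2 + 2 = 0)
j = -3255 (j = -7*465 = -3255)
B = 1000/3 (B = -(-2*5)³/3 = -⅓*(-10)³ = -⅓*(-1000) = 1000/3 ≈ 333.33)
U = -3/8765 (U = 1/(-3255 + 1000/3) = 1/(-8765/3) = -3/8765 ≈ -0.00034227)
G = 103 (G = ((3 - 1) + 0) + 101 = (2 + 0) + 101 = 2 + 101 = 103)
U - G = -3/8765 - 1*103 = -3/8765 - 103 = -902798/8765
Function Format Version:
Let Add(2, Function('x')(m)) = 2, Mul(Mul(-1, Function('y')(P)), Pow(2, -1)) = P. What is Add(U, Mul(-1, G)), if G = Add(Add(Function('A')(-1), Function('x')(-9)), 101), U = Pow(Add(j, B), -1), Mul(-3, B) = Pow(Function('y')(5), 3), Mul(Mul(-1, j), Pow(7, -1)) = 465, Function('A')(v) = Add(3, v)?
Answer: Rational(-902798, 8765) ≈ -103.00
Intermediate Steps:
Function('y')(P) = Mul(-2, P)
Function('x')(m) = 0 (Function('x')(m) = Add(-2, 2) = 0)
j = -3255 (j = Mul(-7, 465) = -3255)
B = Rational(1000, 3) (B = Mul(Rational(-1, 3), Pow(Mul(-2, 5), 3)) = Mul(Rational(-1, 3), Pow(-10, 3)) = Mul(Rational(-1, 3), -1000) = Rational(1000, 3) ≈ 333.33)
U = Rational(-3, 8765) (U = Pow(Add(-3255, Rational(1000, 3)), -1) = Pow(Rational(-8765, 3), -1) = Rational(-3, 8765) ≈ -0.00034227)
G = 103 (G = Add(Add(Add(3, -1), 0), 101) = Add(Add(2, 0), 101) = Add(2, 101) = 103)
Add(U, Mul(-1, G)) = Add(Rational(-3, 8765), Mul(-1, 103)) = Add(Rational(-3, 8765), -103) = Rational(-902798, 8765)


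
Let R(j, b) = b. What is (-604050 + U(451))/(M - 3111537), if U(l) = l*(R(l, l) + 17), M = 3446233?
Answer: -196491/167348 ≈ -1.1741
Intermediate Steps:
U(l) = l*(17 + l) (U(l) = l*(l + 17) = l*(17 + l))
(-604050 + U(451))/(M - 3111537) = (-604050 + 451*(17 + 451))/(3446233 - 3111537) = (-604050 + 451*468)/334696 = (-604050 + 211068)*(1/334696) = -392982*1/334696 = -196491/167348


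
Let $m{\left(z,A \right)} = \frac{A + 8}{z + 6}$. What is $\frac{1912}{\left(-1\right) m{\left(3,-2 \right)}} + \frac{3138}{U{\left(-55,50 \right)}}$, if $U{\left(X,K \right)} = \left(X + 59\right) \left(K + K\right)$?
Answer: $- \frac{572031}{200} \approx -2860.2$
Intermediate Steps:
$U{\left(X,K \right)} = 2 K \left(59 + X\right)$ ($U{\left(X,K \right)} = \left(59 + X\right) 2 K = 2 K \left(59 + X\right)$)
$m{\left(z,A \right)} = \frac{8 + A}{6 + z}$
$\frac{1912}{\left(-1\right) m{\left(3,-2 \right)}} + \frac{3138}{U{\left(-55,50 \right)}} = \frac{1912}{\left(-1\right) \frac{8 - 2}{6 + 3}} + \frac{3138}{2 \cdot 50 \left(59 - 55\right)} = \frac{1912}{\left(-1\right) \frac{1}{9} \cdot 6} + \frac{3138}{2 \cdot 50 \cdot 4} = \frac{1912}{\left(-1\right) \frac{1}{9} \cdot 6} + \frac{3138}{400} = \frac{1912}{\left(-1\right) \frac{2}{3}} + 3138 \cdot \frac{1}{400} = \frac{1912}{- \frac{2}{3}} + \frac{1569}{200} = 1912 \left(- \frac{3}{2}\right) + \frac{1569}{200} = -2868 + \frac{1569}{200} = - \frac{572031}{200}$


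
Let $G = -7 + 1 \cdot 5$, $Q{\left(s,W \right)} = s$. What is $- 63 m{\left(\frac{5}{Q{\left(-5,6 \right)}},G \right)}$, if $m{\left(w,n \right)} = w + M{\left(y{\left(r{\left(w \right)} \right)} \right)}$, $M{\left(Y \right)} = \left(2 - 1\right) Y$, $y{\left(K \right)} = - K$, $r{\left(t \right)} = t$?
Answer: $0$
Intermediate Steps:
$G = -2$ ($G = -7 + 5 = -2$)
$M{\left(Y \right)} = Y$ ($M{\left(Y \right)} = 1 Y = Y$)
$m{\left(w,n \right)} = 0$ ($m{\left(w,n \right)} = w - w = 0$)
$- 63 m{\left(\frac{5}{Q{\left(-5,6 \right)}},G \right)} = \left(-63\right) 0 = 0$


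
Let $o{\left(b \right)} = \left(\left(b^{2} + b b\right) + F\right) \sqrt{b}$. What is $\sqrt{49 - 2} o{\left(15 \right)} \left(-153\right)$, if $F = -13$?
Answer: $- 66861 \sqrt{705} \approx -1.7753 \cdot 10^{6}$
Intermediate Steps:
$o{\left(b \right)} = \sqrt{b} \left(-13 + 2 b^{2}\right)$ ($o{\left(b \right)} = \left(\left(b^{2} + b b\right) - 13\right) \sqrt{b} = \left(\left(b^{2} + b^{2}\right) - 13\right) \sqrt{b} = \left(2 b^{2} - 13\right) \sqrt{b} = \left(-13 + 2 b^{2}\right) \sqrt{b} = \sqrt{b} \left(-13 + 2 b^{2}\right)$)
$\sqrt{49 - 2} o{\left(15 \right)} \left(-153\right) = \sqrt{49 - 2} \sqrt{15} \left(-13 + 2 \cdot 15^{2}\right) \left(-153\right) = \sqrt{49 + \left(0 - 2\right)} \sqrt{15} \left(-13 + 2 \cdot 225\right) \left(-153\right) = \sqrt{49 - 2} \sqrt{15} \left(-13 + 450\right) \left(-153\right) = \sqrt{47} \sqrt{15} \cdot 437 \left(-153\right) = \sqrt{47} \cdot 437 \sqrt{15} \left(-153\right) = 437 \sqrt{705} \left(-153\right) = - 66861 \sqrt{705}$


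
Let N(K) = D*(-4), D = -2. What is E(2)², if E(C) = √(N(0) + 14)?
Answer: 22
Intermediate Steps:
N(K) = 8 (N(K) = -2*(-4) = 8)
E(C) = √22 (E(C) = √(8 + 14) = √22)
E(2)² = (√22)² = 22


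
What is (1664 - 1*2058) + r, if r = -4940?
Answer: -5334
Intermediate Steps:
(1664 - 1*2058) + r = (1664 - 1*2058) - 4940 = (1664 - 2058) - 4940 = -394 - 4940 = -5334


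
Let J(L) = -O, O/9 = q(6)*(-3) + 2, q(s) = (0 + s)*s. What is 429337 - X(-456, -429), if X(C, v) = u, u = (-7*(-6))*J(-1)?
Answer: 389269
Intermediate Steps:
q(s) = s² (q(s) = s*s = s²)
O = -954 (O = 9*(6²*(-3) + 2) = 9*(36*(-3) + 2) = 9*(-108 + 2) = 9*(-106) = -954)
J(L) = 954 (J(L) = -1*(-954) = 954)
u = 40068 (u = -7*(-6)*954 = 42*954 = 40068)
X(C, v) = 40068
429337 - X(-456, -429) = 429337 - 1*40068 = 429337 - 40068 = 389269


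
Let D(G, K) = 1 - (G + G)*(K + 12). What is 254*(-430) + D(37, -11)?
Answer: -109293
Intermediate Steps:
D(G, K) = 1 - 2*G*(12 + K)
254*(-430) + D(37, -11) = 254*(-430) + (1 - 24*37 - 2*37*(-11)) = -109220 + (1 - 888 + 814) = -109220 - 73 = -109293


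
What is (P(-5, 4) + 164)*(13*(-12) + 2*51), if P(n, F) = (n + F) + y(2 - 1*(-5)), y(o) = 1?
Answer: -8856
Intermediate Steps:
P(n, F) = 1 + F + n (P(n, F) = (n + F) + 1 = (F + n) + 1 = 1 + F + n)
(P(-5, 4) + 164)*(13*(-12) + 2*51) = ((1 + 4 - 5) + 164)*(13*(-12) + 2*51) = (0 + 164)*(-156 + 102) = 164*(-54) = -8856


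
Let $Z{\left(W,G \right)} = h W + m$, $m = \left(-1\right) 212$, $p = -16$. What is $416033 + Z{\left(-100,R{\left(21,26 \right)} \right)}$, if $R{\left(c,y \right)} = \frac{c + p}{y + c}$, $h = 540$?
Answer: $361821$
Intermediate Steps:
$R{\left(c,y \right)} = \frac{-16 + c}{c + y}$ ($R{\left(c,y \right)} = \frac{c - 16}{y + c} = \frac{-16 + c}{c + y}$)
$m = -212$
$Z{\left(W,G \right)} = -212 + 540 W$ ($Z{\left(W,G \right)} = 540 W - 212 = -212 + 540 W$)
$416033 + Z{\left(-100,R{\left(21,26 \right)} \right)} = 416033 + \left(-212 + 540 \left(-100\right)\right) = 416033 - 54212 = 361821$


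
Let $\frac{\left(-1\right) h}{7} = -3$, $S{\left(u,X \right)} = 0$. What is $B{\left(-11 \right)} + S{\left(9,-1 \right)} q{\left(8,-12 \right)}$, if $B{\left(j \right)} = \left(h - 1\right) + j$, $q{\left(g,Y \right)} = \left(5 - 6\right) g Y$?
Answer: $9$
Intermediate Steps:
$h = 21$ ($h = \left(-7\right) \left(-3\right) = 21$)
$q{\left(g,Y \right)} = - Y g$ ($q{\left(g,Y \right)} = \left(5 - 6\right) Y g = - Y g$)
$B{\left(j \right)} = 20 + j$ ($B{\left(j \right)} = \left(21 - 1\right) + j = 20 + j$)
$B{\left(-11 \right)} + S{\left(9,-1 \right)} q{\left(8,-12 \right)} = \left(20 - 11\right) + 0 \left(\left(-1\right) \left(-12\right) 8\right) = 9 + 0 \cdot 96 = 9 + 0 = 9$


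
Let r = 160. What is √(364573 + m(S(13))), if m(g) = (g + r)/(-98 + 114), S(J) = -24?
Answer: √1458326/2 ≈ 603.81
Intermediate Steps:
m(g) = 10 + g/16 (m(g) = (g + 160)/(-98 + 114) = (160 + g)/16 = (160 + g)*(1/16) = 10 + g/16)
√(364573 + m(S(13))) = √(364573 + (10 + (1/16)*(-24))) = √(364573 + (10 - 3/2)) = √(364573 + 17/2) = √(729163/2) = √1458326/2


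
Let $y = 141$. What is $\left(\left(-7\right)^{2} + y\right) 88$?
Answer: $16720$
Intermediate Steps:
$\left(\left(-7\right)^{2} + y\right) 88 = \left(\left(-7\right)^{2} + 141\right) 88 = \left(49 + 141\right) 88 = 190 \cdot 88 = 16720$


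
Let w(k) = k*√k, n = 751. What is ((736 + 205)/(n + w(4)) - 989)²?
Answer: 562065084100/576081 ≈ 9.7567e+5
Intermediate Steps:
w(k) = k^(3/2)
((736 + 205)/(n + w(4)) - 989)² = ((736 + 205)/(751 + 4^(3/2)) - 989)² = (941/(751 + 8) - 989)² = (941/759 - 989)² = (-749710/759)² = 562065084100/576081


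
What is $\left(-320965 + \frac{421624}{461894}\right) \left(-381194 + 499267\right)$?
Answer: $- \frac{8752242954666139}{230947} \approx -3.7897 \cdot 10^{10}$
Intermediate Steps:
$\left(-320965 + \frac{421624}{461894}\right) \left(-381194 + 499267\right) = \left(-320965 + 421624 \cdot \frac{1}{461894}\right) 118073 = \left(-320965 + \frac{210812}{230947}\right) 118073 = \left(- \frac{74125693043}{230947}\right) 118073 = - \frac{8752242954666139}{230947}$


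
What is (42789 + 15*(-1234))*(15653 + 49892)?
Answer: 1591367055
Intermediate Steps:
(42789 + 15*(-1234))*(15653 + 49892) = (42789 - 18510)*65545 = 24279*65545 = 1591367055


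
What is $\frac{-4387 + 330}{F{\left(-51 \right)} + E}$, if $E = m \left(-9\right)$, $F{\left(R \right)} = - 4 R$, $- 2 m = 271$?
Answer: $- \frac{8114}{2847} \approx -2.85$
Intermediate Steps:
$m = - \frac{271}{2}$ ($m = \left(- \frac{1}{2}\right) 271 = - \frac{271}{2} \approx -135.5$)
$E = \frac{2439}{2}$ ($E = \left(- \frac{271}{2}\right) \left(-9\right) = \frac{2439}{2} \approx 1219.5$)
$\frac{-4387 + 330}{F{\left(-51 \right)} + E} = \frac{-4387 + 330}{\left(-4\right) \left(-51\right) + \frac{2439}{2}} = - \frac{4057}{204 + \frac{2439}{2}} = - \frac{4057}{\frac{2847}{2}} = \left(-4057\right) \frac{2}{2847} = - \frac{8114}{2847}$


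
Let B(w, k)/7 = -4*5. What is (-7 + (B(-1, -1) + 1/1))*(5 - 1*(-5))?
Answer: -1460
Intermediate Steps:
B(w, k) = -140 (B(w, k) = 7*(-4*5) = 7*(-20) = -140)
(-7 + (B(-1, -1) + 1/1))*(5 - 1*(-5)) = (-7 + (-140 + 1/1))*(5 - 1*(-5)) = (-7 + (-140 + 1))*(5 + 5) = (-7 - 139)*10 = -146*10 = -1460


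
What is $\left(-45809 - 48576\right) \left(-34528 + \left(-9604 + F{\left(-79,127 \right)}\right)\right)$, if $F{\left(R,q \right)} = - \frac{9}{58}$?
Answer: $\frac{241593981025}{58} \approx 4.1654 \cdot 10^{9}$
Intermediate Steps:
$F{\left(R,q \right)} = - \frac{9}{58}$ ($F{\left(R,q \right)} = \left(-9\right) \frac{1}{58} = - \frac{9}{58}$)
$\left(-45809 - 48576\right) \left(-34528 + \left(-9604 + F{\left(-79,127 \right)}\right)\right) = \left(-45809 - 48576\right) \left(-34528 - \frac{557041}{58}\right) = - 94385 \left(-34528 - \frac{557041}{58}\right) = \left(-94385\right) \left(- \frac{2559665}{58}\right) = \frac{241593981025}{58}$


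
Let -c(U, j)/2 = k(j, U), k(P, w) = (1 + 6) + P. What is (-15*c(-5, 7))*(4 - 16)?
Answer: -5040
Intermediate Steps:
k(P, w) = 7 + P
c(U, j) = -14 - 2*j (c(U, j) = -2*(7 + j) = -14 - 2*j)
(-15*c(-5, 7))*(4 - 16) = (-15*(-14 - 2*7))*(4 - 16) = -15*(-14 - 14)*(-12) = -15*(-28)*(-12) = 420*(-12) = -5040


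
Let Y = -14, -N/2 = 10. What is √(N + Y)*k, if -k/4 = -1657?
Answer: 6628*I*√34 ≈ 38648.0*I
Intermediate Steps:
N = -20 (N = -2*10 = -20)
k = 6628 (k = -4*(-1657) = 6628)
√(N + Y)*k = √(-20 - 14)*6628 = √(-34)*6628 = (I*√34)*6628 = 6628*I*√34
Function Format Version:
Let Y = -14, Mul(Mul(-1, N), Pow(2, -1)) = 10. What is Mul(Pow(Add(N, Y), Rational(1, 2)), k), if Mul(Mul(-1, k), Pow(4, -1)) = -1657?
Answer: Mul(6628, I, Pow(34, Rational(1, 2))) ≈ Mul(38648., I)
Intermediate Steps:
N = -20 (N = Mul(-2, 10) = -20)
k = 6628 (k = Mul(-4, -1657) = 6628)
Mul(Pow(Add(N, Y), Rational(1, 2)), k) = Mul(Pow(Add(-20, -14), Rational(1, 2)), 6628) = Mul(Pow(-34, Rational(1, 2)), 6628) = Mul(Mul(I, Pow(34, Rational(1, 2))), 6628) = Mul(6628, I, Pow(34, Rational(1, 2)))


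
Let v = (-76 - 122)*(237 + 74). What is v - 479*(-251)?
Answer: 58651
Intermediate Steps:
v = -61578 (v = -198*311 = -61578)
v - 479*(-251) = -61578 - 479*(-251) = -61578 + 120229 = 58651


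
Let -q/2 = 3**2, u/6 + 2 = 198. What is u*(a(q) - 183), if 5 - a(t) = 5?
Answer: -215208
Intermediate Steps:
u = 1176 (u = -12 + 6*198 = -12 + 1188 = 1176)
q = -18 (q = -2*3**2 = -2*9 = -18)
a(t) = 0 (a(t) = 5 - 1*5 = 5 - 5 = 0)
u*(a(q) - 183) = 1176*(0 - 183) = 1176*(-183) = -215208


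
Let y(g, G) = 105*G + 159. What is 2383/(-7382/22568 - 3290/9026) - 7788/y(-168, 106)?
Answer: -456744805163616/132531591869 ≈ -3446.3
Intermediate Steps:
y(g, G) = 159 + 105*G
2383/(-7382/22568 - 3290/9026) - 7788/y(-168, 106) = 2383/(-7382/22568 - 3290/9026) - 7788/(159 + 105*106) = 2383/(-7382*1/22568 - 3290*1/9026) - 7788/(159 + 11130) = 2383/(-3691/11284 - 1645/4513) - 7788/11289 = 2383/(-35219663/50924692) - 7788*1/11289 = 2383*(-50924692/35219663) - 2596/3763 = -121353541036/35219663 - 2596/3763 = -456744805163616/132531591869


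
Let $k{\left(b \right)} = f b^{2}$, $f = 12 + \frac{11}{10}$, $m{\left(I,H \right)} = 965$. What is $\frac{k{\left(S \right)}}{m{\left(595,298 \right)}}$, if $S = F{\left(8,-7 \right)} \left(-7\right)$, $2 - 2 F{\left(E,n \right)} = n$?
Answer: $\frac{519939}{38600} \approx 13.47$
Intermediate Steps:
$F{\left(E,n \right)} = 1 - \frac{n}{2}$
$f = \frac{131}{10}$ ($f = 12 + 11 \cdot \frac{1}{10} = 12 + \frac{11}{10} = \frac{131}{10} \approx 13.1$)
$S = - \frac{63}{2}$ ($S = \left(1 - - \frac{7}{2}\right) \left(-7\right) = \left(1 + \frac{7}{2}\right) \left(-7\right) = \frac{9}{2} \left(-7\right) = - \frac{63}{2} \approx -31.5$)
$k{\left(b \right)} = \frac{131 b^{2}}{10}$
$\frac{k{\left(S \right)}}{m{\left(595,298 \right)}} = \frac{\frac{131}{10} \left(- \frac{63}{2}\right)^{2}}{965} = \frac{131}{10} \cdot \frac{3969}{4} \cdot \frac{1}{965} = \frac{519939}{40} \cdot \frac{1}{965} = \frac{519939}{38600}$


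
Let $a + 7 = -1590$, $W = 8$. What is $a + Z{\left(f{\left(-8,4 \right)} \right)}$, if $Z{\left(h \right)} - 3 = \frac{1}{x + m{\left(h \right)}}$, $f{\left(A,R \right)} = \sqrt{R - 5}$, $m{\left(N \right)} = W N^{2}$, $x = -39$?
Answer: $- \frac{74919}{47} \approx -1594.0$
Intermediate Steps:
$m{\left(N \right)} = 8 N^{2}$
$f{\left(A,R \right)} = \sqrt{-5 + R}$
$Z{\left(h \right)} = 3 + \frac{1}{-39 + 8 h^{2}}$
$a = -1597$ ($a = -7 - 1590 = -1597$)
$a + Z{\left(f{\left(-8,4 \right)} \right)} = -1597 + \frac{4 \left(-29 + 6 \left(\sqrt{-5 + 4}\right)^{2}\right)}{-39 + 8 \left(\sqrt{-5 + 4}\right)^{2}} = -1597 + \frac{4 \left(-29 + 6 \left(\sqrt{-1}\right)^{2}\right)}{-39 + 8 \left(\sqrt{-1}\right)^{2}} = -1597 + \frac{4 \left(-29 + 6 i^{2}\right)}{-39 + 8 i^{2}} = -1597 + \frac{4 \left(-29 + 6 \left(-1\right)\right)}{-39 + 8 \left(-1\right)} = -1597 + \frac{4 \left(-29 - 6\right)}{-39 - 8} = -1597 + 4 \frac{1}{-47} \left(-35\right) = -1597 + 4 \left(- \frac{1}{47}\right) \left(-35\right) = -1597 + \frac{140}{47} = - \frac{74919}{47}$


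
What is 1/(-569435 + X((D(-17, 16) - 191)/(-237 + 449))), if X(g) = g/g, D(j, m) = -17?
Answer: -1/569434 ≈ -1.7561e-6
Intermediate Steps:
X(g) = 1
1/(-569435 + X((D(-17, 16) - 191)/(-237 + 449))) = 1/(-569435 + 1) = 1/(-569434) = -1/569434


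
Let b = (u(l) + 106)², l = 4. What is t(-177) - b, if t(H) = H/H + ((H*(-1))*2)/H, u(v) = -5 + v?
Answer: -11026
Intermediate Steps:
b = 11025 (b = ((-5 + 4) + 106)² = (-1 + 106)² = 105² = 11025)
t(H) = -1 (t(H) = 1 + (-H*2)/H = 1 + (-2*H)/H = 1 - 2 = -1)
t(-177) - b = -1 - 1*11025 = -1 - 11025 = -11026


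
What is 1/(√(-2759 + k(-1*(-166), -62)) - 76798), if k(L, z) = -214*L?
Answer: -76798/5897971087 - I*√38283/5897971087 ≈ -1.3021e-5 - 3.3174e-8*I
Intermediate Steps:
1/(√(-2759 + k(-1*(-166), -62)) - 76798) = 1/(√(-2759 - (-214)*(-166)) - 76798) = 1/(√(-2759 - 214*166) - 76798) = 1/(√(-2759 - 35524) - 76798) = 1/(√(-38283) - 76798) = 1/(I*√38283 - 76798) = 1/(-76798 + I*√38283)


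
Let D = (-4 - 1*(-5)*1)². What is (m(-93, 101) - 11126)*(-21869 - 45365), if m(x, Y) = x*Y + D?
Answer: 1379507212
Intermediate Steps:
D = 1 (D = (-4 + 5*1)² = (-4 + 5)² = 1² = 1)
m(x, Y) = 1 + Y*x (m(x, Y) = x*Y + 1 = Y*x + 1 = 1 + Y*x)
(m(-93, 101) - 11126)*(-21869 - 45365) = ((1 + 101*(-93)) - 11126)*(-21869 - 45365) = ((1 - 9393) - 11126)*(-67234) = (-9392 - 11126)*(-67234) = -20518*(-67234) = 1379507212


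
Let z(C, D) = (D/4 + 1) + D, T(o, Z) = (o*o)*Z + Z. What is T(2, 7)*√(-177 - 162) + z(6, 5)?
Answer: 29/4 + 35*I*√339 ≈ 7.25 + 644.42*I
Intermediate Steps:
T(o, Z) = Z + Z*o² (T(o, Z) = o²*Z + Z = Z*o² + Z = Z + Z*o²)
z(C, D) = 1 + 5*D/4 (z(C, D) = (D*(¼) + 1) + D = (D/4 + 1) + D = (1 + D/4) + D = 1 + 5*D/4)
T(2, 7)*√(-177 - 162) + z(6, 5) = (7*(1 + 2²))*√(-177 - 162) + (1 + (5/4)*5) = (7*(1 + 4))*√(-339) + (1 + 25/4) = (7*5)*(I*√339) + 29/4 = 35*(I*√339) + 29/4 = 35*I*√339 + 29/4 = 29/4 + 35*I*√339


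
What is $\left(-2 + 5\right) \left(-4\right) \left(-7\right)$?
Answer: $84$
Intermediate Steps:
$\left(-2 + 5\right) \left(-4\right) \left(-7\right) = 3 \left(-4\right) \left(-7\right) = \left(-12\right) \left(-7\right) = 84$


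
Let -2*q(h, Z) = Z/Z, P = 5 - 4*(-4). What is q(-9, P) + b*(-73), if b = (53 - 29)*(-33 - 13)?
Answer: 161183/2 ≈ 80592.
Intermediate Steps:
b = -1104 (b = 24*(-46) = -1104)
P = 21 (P = 5 + 16 = 21)
q(h, Z) = -½ (q(h, Z) = -Z/(2*Z) = -½*1 = -½)
q(-9, P) + b*(-73) = -½ - 1104*(-73) = -½ + 80592 = 161183/2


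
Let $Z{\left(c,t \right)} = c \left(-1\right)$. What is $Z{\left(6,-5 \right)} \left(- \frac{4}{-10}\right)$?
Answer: $- \frac{12}{5} \approx -2.4$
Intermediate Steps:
$Z{\left(c,t \right)} = - c$
$Z{\left(6,-5 \right)} \left(- \frac{4}{-10}\right) = \left(-1\right) 6 \left(- \frac{4}{-10}\right) = - 6 \left(\left(-4\right) \left(- \frac{1}{10}\right)\right) = \left(-6\right) \frac{2}{5} = - \frac{12}{5}$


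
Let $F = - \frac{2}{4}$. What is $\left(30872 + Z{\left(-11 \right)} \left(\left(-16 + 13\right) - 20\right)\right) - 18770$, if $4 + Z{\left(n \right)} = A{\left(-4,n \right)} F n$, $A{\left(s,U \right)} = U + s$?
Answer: $\frac{28183}{2} \approx 14092.0$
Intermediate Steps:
$F = - \frac{1}{2}$ ($F = \left(-2\right) \frac{1}{4} = - \frac{1}{2} \approx -0.5$)
$Z{\left(n \right)} = -4 - \frac{n \left(-4 + n\right)}{2}$ ($Z{\left(n \right)} = -4 + \left(n - 4\right) \left(- \frac{n}{2}\right) = -4 + \left(-4 + n\right) \left(- \frac{n}{2}\right) = -4 - \frac{n \left(-4 + n\right)}{2}$)
$\left(30872 + Z{\left(-11 \right)} \left(\left(-16 + 13\right) - 20\right)\right) - 18770 = \left(30872 + \left(-4 - - \frac{11 \left(-4 - 11\right)}{2}\right) \left(\left(-16 + 13\right) - 20\right)\right) - 18770 = \left(30872 + \left(-4 - \left(- \frac{11}{2}\right) \left(-15\right)\right) \left(-3 - 20\right)\right) - 18770 = \left(30872 + \left(-4 - \frac{165}{2}\right) \left(-23\right)\right) - 18770 = \left(30872 - - \frac{3979}{2}\right) - 18770 = \left(30872 + \frac{3979}{2}\right) - 18770 = \frac{65723}{2} - 18770 = \frac{28183}{2}$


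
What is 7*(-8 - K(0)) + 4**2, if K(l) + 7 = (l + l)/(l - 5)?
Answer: 9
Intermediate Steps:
K(l) = -7 + 2*l/(-5 + l) (K(l) = -7 + (l + l)/(l - 5) = -7 + (2*l)/(-5 + l) = -7 + 2*l/(-5 + l))
7*(-8 - K(0)) + 4**2 = 7*(-8 - 5*(7 - 1*0)/(-5 + 0)) + 4**2 = 7*(-8 - 5*(7 + 0)/(-5)) + 16 = 7*(-8 - 5*(-1)*7/5) + 16 = 7*(-8 - 1*(-7)) + 16 = 7*(-8 + 7) + 16 = 7*(-1) + 16 = -7 + 16 = 9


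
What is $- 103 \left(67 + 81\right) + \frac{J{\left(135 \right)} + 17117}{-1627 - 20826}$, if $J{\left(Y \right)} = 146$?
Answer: $- \frac{342290795}{22453} \approx -15245.0$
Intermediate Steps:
$- 103 \left(67 + 81\right) + \frac{J{\left(135 \right)} + 17117}{-1627 - 20826} = - 103 \left(67 + 81\right) + \frac{146 + 17117}{-1627 - 20826} = \left(-103\right) 148 + \frac{17263}{-22453} = -15244 + 17263 \left(- \frac{1}{22453}\right) = -15244 - \frac{17263}{22453} = - \frac{342290795}{22453}$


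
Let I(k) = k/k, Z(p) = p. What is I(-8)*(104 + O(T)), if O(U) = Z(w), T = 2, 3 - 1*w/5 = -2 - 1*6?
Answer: 159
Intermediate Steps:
w = 55 (w = 15 - 5*(-2 - 1*6) = 15 - 5*(-2 - 6) = 15 - 5*(-8) = 15 + 40 = 55)
I(k) = 1
O(U) = 55
I(-8)*(104 + O(T)) = 1*(104 + 55) = 1*159 = 159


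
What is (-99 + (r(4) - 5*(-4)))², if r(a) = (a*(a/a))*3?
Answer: 4489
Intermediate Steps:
r(a) = 3*a (r(a) = (a*1)*3 = a*3 = 3*a)
(-99 + (r(4) - 5*(-4)))² = (-99 + (3*4 - 5*(-4)))² = (-99 + (12 + 20))² = (-99 + 32)² = (-67)² = 4489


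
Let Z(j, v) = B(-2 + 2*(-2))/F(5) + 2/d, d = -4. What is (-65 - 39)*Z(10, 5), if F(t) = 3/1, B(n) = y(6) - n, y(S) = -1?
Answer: -364/3 ≈ -121.33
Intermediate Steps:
B(n) = -1 - n
F(t) = 3 (F(t) = 3*1 = 3)
Z(j, v) = 7/6 (Z(j, v) = (-1 - (-2 + 2*(-2)))/3 + 2/(-4) = (-1 - (-2 - 4))*(1/3) + 2*(-1/4) = (-1 - 1*(-6))*(1/3) - 1/2 = (-1 + 6)*(1/3) - 1/2 = 5*(1/3) - 1/2 = 5/3 - 1/2 = 7/6)
(-65 - 39)*Z(10, 5) = (-65 - 39)*(7/6) = -104*7/6 = -364/3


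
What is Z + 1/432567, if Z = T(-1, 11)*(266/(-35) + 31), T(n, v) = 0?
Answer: 1/432567 ≈ 2.3118e-6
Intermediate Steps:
Z = 0 (Z = 0*(266/(-35) + 31) = 0*(266*(-1/35) + 31) = 0*(-38/5 + 31) = 0*(117/5) = 0)
Z + 1/432567 = 0 + 1/432567 = 1/432567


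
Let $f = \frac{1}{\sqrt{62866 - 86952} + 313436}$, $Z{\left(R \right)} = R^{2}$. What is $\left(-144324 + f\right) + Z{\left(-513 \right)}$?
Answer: $\frac{5837794169346613}{49121075091} - \frac{i \sqrt{24086}}{98242150182} \approx 1.1885 \cdot 10^{5} - 1.5797 \cdot 10^{-9} i$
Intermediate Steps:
$f = \frac{1}{313436 + i \sqrt{24086}}$ ($f = \frac{1}{\sqrt{-24086} + 313436} = \frac{1}{i \sqrt{24086} + 313436} = \frac{1}{313436 + i \sqrt{24086}} \approx 3.1904 \cdot 10^{-6} - 1.58 \cdot 10^{-9} i$)
$\left(-144324 + f\right) + Z{\left(-513 \right)} = \left(-144324 + \left(\frac{156718}{49121075091} - \frac{i \sqrt{24086}}{98242150182}\right)\right) + \left(-513\right)^{2} = \left(- \frac{7089350041276766}{49121075091} - \frac{i \sqrt{24086}}{98242150182}\right) + 263169 = \frac{5837794169346613}{49121075091} - \frac{i \sqrt{24086}}{98242150182}$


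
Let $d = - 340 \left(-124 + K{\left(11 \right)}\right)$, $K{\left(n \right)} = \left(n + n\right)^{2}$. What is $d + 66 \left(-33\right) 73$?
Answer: $-281394$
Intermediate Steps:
$K{\left(n \right)} = 4 n^{2}$ ($K{\left(n \right)} = \left(2 n\right)^{2} = 4 n^{2}$)
$d = -122400$ ($d = - 340 \left(-124 + 4 \cdot 11^{2}\right) = - 340 \left(-124 + 4 \cdot 121\right) = - 340 \left(-124 + 484\right) = \left(-340\right) 360 = -122400$)
$d + 66 \left(-33\right) 73 = -122400 + 66 \left(-33\right) 73 = -122400 - 158994 = -281394$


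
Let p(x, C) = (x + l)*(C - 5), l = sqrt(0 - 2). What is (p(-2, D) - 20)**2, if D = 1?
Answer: 112 + 96*I*sqrt(2) ≈ 112.0 + 135.76*I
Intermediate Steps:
l = I*sqrt(2) (l = sqrt(-2) = I*sqrt(2) ≈ 1.4142*I)
p(x, C) = (-5 + C)*(x + I*sqrt(2)) (p(x, C) = (x + I*sqrt(2))*(C - 5) = (x + I*sqrt(2))*(-5 + C) = (-5 + C)*(x + I*sqrt(2)))
(p(-2, D) - 20)**2 = ((-5*(-2) + 1*(-2) - 5*I*sqrt(2) + I*1*sqrt(2)) - 20)**2 = ((10 - 2 - 5*I*sqrt(2) + I*sqrt(2)) - 20)**2 = ((8 - 4*I*sqrt(2)) - 20)**2 = (-12 - 4*I*sqrt(2))**2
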